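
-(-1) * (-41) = -41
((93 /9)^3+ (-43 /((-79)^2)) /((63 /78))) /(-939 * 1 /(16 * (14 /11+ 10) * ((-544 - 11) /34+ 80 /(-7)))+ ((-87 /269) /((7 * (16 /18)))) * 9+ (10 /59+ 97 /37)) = 5007540336443277493600 /11395583976682623213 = 439.43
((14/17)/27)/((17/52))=728/7803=0.09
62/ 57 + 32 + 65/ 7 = 16907/ 399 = 42.37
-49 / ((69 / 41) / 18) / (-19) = 12054 / 437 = 27.58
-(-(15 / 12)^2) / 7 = 25 / 112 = 0.22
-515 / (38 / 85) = -43775 / 38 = -1151.97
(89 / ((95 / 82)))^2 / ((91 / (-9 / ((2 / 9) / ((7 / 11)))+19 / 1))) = -3967929898 / 9034025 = -439.22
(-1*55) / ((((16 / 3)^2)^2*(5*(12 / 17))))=-5049 / 262144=-0.02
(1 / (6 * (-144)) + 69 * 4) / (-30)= -238463 / 25920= -9.20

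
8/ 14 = 0.57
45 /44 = 1.02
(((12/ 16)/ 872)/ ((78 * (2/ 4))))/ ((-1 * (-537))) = 1/ 24349728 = 0.00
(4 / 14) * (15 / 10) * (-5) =-15 / 7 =-2.14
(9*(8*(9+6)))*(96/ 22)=51840/ 11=4712.73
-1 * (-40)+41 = 81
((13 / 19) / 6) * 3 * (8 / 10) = 26 / 95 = 0.27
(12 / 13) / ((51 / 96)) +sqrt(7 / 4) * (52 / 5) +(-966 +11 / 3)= -636875 / 663 +26 * sqrt(7) / 5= -946.84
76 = 76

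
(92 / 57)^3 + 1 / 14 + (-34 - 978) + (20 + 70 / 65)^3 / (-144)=-3055268824885 / 2848083147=-1072.75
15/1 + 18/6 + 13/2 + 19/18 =230/9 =25.56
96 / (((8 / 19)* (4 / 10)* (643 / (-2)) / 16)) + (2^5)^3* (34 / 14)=358059328 / 4501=79551.06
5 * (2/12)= 5/6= 0.83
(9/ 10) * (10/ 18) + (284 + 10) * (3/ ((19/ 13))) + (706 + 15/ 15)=49817/ 38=1310.97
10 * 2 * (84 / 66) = 280 / 11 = 25.45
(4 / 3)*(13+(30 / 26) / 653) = 441488 / 25467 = 17.34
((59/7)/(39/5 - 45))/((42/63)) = -295/868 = -0.34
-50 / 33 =-1.52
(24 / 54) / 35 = 4 / 315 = 0.01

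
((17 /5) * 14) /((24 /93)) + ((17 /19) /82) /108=155181559 /841320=184.45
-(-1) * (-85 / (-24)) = 3.54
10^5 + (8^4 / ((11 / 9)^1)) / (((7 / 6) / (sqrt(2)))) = 104062.36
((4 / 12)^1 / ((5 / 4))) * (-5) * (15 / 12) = -5 / 3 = -1.67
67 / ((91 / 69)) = 4623 / 91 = 50.80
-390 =-390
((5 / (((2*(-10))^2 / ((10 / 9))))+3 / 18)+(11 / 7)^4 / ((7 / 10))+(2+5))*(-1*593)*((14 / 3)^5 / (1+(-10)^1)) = 45615312908 / 19683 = 2317497.99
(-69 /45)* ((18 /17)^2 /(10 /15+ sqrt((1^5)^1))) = -7452 /7225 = -1.03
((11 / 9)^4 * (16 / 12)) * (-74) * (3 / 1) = -660.53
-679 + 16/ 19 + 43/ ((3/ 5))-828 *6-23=-319057/ 57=-5597.49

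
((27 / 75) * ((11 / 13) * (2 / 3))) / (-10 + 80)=33 / 11375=0.00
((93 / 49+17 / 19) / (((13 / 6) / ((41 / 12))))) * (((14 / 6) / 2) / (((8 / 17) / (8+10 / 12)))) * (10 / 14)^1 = 4617625 / 67032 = 68.89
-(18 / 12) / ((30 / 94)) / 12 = -47 / 120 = -0.39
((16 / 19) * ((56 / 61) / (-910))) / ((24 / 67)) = -536 / 226005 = -0.00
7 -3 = 4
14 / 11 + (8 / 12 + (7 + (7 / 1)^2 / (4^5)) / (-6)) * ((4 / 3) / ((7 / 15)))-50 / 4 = -1499527 / 118272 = -12.68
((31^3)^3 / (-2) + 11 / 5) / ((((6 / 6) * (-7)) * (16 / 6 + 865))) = 396594332409999 / 182210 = 2176578302.01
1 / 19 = 0.05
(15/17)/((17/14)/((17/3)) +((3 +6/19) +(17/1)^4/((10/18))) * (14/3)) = 6650/5287665703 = 0.00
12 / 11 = 1.09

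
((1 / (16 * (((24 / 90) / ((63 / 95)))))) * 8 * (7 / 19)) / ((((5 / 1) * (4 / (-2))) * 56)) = -189 / 231040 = -0.00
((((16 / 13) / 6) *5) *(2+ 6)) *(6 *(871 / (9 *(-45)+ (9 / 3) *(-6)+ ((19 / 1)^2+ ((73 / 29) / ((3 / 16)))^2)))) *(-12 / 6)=-324558720 / 447473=-725.31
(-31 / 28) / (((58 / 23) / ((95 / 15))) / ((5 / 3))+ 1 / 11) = -745085 / 221956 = -3.36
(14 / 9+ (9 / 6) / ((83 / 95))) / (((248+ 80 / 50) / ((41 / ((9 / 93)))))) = 31069595 / 5593536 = 5.55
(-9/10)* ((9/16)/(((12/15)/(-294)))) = 11907/64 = 186.05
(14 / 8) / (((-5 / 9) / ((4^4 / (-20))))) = 1008 / 25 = 40.32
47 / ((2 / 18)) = 423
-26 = -26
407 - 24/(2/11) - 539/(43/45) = -12430/43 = -289.07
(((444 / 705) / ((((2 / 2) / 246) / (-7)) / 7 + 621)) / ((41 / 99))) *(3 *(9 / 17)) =10573416 / 2718609485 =0.00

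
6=6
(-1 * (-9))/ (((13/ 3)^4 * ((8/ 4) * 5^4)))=729/ 35701250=0.00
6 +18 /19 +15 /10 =321 /38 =8.45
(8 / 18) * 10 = 40 / 9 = 4.44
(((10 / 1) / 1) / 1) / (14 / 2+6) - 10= -120 / 13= -9.23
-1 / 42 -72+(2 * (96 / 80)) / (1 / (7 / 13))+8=-62.73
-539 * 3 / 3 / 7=-77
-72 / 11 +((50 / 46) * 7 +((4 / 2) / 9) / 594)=65390 / 61479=1.06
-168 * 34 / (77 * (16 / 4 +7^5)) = -816 / 184921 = -0.00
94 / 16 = 47 / 8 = 5.88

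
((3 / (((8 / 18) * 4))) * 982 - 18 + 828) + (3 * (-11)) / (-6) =19781 / 8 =2472.62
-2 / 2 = -1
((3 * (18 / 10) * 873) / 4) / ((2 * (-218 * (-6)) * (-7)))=-7857 / 122080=-0.06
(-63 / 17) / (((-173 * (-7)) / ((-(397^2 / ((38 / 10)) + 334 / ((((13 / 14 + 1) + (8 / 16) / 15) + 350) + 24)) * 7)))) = 979950218625 / 1102939702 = 888.49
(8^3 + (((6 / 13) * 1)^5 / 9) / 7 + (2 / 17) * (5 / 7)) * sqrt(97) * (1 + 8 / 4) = 67877602566 * sqrt(97) / 44183867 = 15130.34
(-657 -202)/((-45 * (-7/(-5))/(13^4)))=389426.97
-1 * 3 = -3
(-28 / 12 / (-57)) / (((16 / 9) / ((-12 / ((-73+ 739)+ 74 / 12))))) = -63 / 153254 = -0.00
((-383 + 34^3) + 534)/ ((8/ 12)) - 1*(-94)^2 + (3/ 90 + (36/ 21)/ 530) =280178476/ 5565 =50346.54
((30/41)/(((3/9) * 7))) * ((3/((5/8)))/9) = 48/287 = 0.17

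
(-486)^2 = 236196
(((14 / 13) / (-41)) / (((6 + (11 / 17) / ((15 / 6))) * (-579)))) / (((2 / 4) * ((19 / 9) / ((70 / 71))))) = 17850 / 2636635339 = 0.00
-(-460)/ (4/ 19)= 2185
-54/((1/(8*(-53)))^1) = 22896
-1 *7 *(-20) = 140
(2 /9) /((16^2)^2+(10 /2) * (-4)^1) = 1 /294822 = 0.00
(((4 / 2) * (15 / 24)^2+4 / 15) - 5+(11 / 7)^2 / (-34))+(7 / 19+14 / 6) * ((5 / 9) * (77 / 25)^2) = 17459182021 / 1709316000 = 10.21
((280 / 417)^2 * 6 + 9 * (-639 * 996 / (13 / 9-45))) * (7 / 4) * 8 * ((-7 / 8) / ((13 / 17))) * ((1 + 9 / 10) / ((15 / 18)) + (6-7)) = -50798855233844 / 18837975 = -2696619.74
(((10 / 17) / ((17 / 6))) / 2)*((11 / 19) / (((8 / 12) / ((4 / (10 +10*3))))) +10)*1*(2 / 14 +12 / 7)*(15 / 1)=2242305 / 76874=29.17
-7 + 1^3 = -6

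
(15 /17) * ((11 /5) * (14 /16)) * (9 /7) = 297 /136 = 2.18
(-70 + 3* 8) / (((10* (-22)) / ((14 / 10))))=161 / 550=0.29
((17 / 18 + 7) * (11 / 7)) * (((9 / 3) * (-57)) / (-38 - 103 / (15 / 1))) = 448305 / 9422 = 47.58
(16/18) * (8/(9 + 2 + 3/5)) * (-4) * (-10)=6400/261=24.52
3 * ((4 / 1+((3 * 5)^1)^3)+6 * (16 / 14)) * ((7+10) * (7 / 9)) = 402917 / 3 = 134305.67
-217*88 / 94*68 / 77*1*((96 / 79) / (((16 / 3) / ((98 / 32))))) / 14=-33201 / 3713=-8.94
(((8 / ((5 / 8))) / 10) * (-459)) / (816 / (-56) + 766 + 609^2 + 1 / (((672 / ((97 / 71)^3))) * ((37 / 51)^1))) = -2074761391104 / 1312378515342725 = -0.00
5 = 5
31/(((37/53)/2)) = 3286/37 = 88.81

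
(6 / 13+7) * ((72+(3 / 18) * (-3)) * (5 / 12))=5335 / 24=222.29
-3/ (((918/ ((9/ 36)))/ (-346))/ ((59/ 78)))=10207/ 47736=0.21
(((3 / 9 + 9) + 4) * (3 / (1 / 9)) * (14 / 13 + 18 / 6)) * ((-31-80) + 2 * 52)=-133560 / 13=-10273.85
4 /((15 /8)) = 32 /15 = 2.13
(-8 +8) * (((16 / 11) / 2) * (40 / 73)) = 0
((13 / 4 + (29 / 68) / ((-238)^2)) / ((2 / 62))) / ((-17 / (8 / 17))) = -388068943 / 139145986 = -2.79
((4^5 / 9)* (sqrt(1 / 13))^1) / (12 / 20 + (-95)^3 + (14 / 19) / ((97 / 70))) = -2359040* sqrt(13) / 231095480733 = -0.00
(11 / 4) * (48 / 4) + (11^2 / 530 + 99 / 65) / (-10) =2261633 / 68900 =32.82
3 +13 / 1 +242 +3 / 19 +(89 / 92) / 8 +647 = 12659419 / 13984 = 905.28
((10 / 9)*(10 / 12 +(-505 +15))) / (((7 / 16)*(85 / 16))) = -751360 / 3213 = -233.85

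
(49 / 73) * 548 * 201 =5397252 / 73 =73934.96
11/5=2.20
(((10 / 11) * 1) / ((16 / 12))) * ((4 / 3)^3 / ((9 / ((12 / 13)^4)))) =40960 / 314171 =0.13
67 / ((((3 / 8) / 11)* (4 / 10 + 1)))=29480 / 21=1403.81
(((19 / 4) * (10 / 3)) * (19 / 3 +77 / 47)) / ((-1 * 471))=-0.27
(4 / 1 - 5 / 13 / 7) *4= 1436 / 91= 15.78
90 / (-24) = -15 / 4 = -3.75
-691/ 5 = -138.20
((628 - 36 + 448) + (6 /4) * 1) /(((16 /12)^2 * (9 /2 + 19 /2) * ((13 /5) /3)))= 281205 /5824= 48.28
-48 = -48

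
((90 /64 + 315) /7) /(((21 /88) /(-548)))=-5086125 /49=-103798.47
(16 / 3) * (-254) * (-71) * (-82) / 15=-525791.29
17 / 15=1.13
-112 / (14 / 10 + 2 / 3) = -1680 / 31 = -54.19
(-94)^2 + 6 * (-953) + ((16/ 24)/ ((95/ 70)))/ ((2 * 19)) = 3376808/ 1083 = 3118.01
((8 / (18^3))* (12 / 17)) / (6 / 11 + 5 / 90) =88 / 54621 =0.00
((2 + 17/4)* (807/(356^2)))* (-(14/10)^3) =-276801/2534720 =-0.11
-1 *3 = -3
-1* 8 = -8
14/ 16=0.88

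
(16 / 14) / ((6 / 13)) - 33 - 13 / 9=-2014 / 63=-31.97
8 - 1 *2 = 6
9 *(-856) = -7704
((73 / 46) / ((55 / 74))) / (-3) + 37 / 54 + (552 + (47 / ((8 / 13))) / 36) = 605603657 / 1092960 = 554.09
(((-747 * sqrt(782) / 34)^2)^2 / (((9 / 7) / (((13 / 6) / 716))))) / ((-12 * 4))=-185052285284139 / 26486272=-6986724.49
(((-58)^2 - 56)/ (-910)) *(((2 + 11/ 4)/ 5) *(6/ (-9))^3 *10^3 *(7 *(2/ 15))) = 1005632/ 1053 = 955.02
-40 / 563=-0.07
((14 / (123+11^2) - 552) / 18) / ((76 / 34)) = -1144729 / 83448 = -13.72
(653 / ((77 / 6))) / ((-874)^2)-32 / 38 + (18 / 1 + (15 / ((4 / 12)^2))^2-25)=535752515563 / 29409226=18217.16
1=1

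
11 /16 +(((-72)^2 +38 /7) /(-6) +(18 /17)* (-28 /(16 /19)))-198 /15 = -26064517 /28560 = -912.62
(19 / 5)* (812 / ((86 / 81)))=624834 / 215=2906.20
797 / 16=49.81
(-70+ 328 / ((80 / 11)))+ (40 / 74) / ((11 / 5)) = -100343 / 4070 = -24.65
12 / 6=2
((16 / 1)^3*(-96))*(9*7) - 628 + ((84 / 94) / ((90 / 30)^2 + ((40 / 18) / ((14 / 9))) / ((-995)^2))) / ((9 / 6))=-14524372313242184 / 586292899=-24773235.93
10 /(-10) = -1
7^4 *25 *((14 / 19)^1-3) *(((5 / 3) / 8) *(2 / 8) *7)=-90337625 / 1824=-49527.21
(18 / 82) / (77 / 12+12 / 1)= 0.01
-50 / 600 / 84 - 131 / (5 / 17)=-2244821 / 5040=-445.40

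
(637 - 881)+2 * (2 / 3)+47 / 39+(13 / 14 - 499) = -134595 / 182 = -739.53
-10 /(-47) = 10 /47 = 0.21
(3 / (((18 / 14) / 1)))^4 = 2401 / 81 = 29.64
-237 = -237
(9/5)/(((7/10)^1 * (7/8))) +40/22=2564/539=4.76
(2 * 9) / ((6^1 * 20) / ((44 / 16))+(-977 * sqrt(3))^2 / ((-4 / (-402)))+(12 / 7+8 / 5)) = 13860 / 221598716147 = 0.00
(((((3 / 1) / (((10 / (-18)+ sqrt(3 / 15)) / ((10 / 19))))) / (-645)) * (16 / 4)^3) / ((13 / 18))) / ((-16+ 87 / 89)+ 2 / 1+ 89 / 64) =-0.17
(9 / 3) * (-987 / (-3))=987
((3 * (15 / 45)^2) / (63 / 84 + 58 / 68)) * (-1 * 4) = -0.83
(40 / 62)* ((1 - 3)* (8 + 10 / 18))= -3080 / 279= -11.04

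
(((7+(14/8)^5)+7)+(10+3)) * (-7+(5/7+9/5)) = -1395887/7168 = -194.74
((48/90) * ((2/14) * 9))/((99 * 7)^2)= 8/5602905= 0.00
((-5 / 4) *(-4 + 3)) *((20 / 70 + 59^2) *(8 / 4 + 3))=609225 / 28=21758.04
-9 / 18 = -1 / 2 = -0.50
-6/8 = -3/4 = -0.75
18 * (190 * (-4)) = -13680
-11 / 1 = -11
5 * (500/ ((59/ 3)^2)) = 22500/ 3481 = 6.46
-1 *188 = -188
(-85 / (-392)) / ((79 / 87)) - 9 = -271317 / 30968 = -8.76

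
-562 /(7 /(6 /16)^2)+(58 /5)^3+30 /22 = 477698593 /308000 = 1550.97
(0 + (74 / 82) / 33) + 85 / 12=38483 / 5412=7.11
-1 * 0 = 0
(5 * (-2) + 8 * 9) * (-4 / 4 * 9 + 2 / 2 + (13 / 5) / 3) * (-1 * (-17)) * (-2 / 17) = 13268 / 15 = 884.53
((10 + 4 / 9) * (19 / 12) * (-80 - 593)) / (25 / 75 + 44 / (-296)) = -60261.77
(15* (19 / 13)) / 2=285 / 26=10.96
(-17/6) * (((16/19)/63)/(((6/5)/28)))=-0.88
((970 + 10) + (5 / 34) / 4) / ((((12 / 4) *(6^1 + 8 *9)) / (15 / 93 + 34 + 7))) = 42517915 / 246636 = 172.39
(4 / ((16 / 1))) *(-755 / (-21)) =755 / 84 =8.99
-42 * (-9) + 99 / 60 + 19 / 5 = 7669 / 20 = 383.45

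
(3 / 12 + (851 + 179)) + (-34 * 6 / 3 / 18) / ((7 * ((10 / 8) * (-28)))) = 9086941 / 8820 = 1030.27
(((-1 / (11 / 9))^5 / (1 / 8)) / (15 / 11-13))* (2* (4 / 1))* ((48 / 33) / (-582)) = -78732 / 15621947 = -0.01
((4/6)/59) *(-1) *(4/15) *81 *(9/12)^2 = -81/590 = -0.14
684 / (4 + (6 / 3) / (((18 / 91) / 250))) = 3078 / 11393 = 0.27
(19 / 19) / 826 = 1 / 826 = 0.00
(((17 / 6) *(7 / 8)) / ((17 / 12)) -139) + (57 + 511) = 1723 / 4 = 430.75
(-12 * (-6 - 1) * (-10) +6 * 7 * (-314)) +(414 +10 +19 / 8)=-108813 / 8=-13601.62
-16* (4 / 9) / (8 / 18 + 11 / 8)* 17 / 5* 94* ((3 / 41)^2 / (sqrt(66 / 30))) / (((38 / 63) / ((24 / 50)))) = -2783434752* sqrt(55) / 5753012375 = -3.59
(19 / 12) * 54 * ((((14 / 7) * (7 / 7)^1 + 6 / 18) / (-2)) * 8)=-798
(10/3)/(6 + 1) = 10/21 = 0.48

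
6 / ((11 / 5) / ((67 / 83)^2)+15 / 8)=1077360 / 942907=1.14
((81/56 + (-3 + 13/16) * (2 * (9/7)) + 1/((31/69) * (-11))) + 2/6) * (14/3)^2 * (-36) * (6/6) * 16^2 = 831050752/1023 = 812366.33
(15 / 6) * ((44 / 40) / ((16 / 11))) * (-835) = -101035 / 64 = -1578.67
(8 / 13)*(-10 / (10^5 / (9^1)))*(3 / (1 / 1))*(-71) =1917 / 16250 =0.12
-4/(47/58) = -232/47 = -4.94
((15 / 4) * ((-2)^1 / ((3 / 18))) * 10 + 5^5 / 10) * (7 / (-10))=385 / 4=96.25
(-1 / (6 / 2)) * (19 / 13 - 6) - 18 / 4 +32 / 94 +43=40.35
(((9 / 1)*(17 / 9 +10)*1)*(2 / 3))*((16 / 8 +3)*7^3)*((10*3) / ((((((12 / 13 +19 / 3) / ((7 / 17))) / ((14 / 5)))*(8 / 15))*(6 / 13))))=22794073575 / 9622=2368953.81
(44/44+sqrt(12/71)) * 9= 18 * sqrt(213)/71+9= 12.70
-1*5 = -5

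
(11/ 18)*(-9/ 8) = -11/ 16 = -0.69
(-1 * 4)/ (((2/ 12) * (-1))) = 24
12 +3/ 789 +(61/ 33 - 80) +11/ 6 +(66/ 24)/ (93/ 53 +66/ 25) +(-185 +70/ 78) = -217062316139/ 875988828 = -247.79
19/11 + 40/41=1219/451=2.70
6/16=3/8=0.38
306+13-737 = -418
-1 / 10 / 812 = -1 / 8120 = -0.00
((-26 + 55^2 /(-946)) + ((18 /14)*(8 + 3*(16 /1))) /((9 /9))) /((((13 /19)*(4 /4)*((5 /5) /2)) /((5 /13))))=349695 /7267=48.12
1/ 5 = 0.20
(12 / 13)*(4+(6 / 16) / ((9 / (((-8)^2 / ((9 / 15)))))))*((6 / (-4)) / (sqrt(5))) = -152*sqrt(5) / 65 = -5.23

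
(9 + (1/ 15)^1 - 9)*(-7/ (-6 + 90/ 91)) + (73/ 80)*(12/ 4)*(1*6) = 14123/ 855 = 16.52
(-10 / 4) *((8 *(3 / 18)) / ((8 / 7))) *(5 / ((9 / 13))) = -2275 / 108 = -21.06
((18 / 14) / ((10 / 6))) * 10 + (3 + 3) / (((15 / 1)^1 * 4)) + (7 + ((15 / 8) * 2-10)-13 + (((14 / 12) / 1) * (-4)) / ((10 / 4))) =-2647 / 420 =-6.30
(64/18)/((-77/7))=-32/99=-0.32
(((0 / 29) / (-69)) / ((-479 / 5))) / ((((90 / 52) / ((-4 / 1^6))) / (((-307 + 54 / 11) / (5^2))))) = 0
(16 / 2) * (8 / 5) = 12.80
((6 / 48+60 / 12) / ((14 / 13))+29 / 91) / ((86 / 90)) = 332685 / 62608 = 5.31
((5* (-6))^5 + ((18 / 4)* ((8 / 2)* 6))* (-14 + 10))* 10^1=-243004320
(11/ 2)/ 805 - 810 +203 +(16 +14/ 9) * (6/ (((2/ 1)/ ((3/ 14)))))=-959089/ 1610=-595.71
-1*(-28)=28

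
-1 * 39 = -39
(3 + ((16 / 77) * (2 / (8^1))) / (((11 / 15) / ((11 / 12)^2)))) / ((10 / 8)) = 257 / 105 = 2.45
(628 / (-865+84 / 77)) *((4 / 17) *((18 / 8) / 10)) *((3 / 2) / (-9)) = 5181 / 807755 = 0.01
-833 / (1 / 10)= -8330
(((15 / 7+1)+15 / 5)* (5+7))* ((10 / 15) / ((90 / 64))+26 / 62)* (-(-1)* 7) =643108 / 1395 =461.01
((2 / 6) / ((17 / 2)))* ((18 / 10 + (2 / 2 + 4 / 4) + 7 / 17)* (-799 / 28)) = -8413 / 1785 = -4.71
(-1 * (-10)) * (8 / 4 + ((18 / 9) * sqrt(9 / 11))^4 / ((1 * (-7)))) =3980 / 847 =4.70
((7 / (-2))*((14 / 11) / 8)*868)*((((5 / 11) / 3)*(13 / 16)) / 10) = -138229 / 23232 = -5.95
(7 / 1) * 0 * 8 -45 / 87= -15 / 29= -0.52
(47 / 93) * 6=94 / 31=3.03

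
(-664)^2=440896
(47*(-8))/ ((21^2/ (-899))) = 338024/ 441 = 766.49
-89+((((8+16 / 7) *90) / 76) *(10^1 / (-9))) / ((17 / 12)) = -222829 / 2261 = -98.55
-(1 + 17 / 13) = -2.31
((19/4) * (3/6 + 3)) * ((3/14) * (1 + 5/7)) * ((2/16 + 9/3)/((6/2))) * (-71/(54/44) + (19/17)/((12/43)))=-46959925/137088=-342.55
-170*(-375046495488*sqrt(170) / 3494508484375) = 12751580846592*sqrt(170) / 698901696875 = 237.89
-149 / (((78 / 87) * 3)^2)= -125309 / 6084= -20.60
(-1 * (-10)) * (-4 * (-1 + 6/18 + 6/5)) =-64/3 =-21.33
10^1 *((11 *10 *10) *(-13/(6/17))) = -1215500/3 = -405166.67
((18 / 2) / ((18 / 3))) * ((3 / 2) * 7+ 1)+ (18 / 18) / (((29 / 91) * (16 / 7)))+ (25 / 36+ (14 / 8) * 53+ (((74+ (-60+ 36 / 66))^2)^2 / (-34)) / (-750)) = 118306575961 / 1039393872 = 113.82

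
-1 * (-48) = 48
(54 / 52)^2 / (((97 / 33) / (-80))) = -481140 / 16393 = -29.35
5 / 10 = 1 / 2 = 0.50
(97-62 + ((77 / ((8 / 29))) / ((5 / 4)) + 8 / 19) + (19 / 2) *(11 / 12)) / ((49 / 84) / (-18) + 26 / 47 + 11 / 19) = 257919597 / 1060625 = 243.18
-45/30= -3/2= -1.50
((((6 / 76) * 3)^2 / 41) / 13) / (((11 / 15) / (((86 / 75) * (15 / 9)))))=1161 / 4233086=0.00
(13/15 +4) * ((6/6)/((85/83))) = 6059/1275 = 4.75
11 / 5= 2.20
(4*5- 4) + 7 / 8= 135 / 8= 16.88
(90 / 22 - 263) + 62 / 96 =-136363 / 528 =-258.26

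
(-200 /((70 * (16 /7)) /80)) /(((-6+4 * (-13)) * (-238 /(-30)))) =750 /3451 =0.22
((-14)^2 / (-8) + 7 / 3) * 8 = -532 / 3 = -177.33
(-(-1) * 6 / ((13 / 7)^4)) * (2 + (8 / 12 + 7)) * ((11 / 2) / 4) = 765919 / 114244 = 6.70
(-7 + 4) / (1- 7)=0.50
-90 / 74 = -1.22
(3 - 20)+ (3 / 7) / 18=-16.98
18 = 18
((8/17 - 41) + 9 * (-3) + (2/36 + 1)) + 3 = -19423/306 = -63.47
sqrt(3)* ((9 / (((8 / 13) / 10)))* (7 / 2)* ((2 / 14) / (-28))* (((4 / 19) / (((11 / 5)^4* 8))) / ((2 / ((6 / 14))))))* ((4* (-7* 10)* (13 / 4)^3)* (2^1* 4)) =12049171875* sqrt(3) / 249248384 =83.73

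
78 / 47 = 1.66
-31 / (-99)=31 / 99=0.31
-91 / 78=-7 / 6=-1.17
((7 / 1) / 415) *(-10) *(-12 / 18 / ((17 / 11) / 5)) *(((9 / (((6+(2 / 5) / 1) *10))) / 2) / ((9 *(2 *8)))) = 385 / 2167296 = 0.00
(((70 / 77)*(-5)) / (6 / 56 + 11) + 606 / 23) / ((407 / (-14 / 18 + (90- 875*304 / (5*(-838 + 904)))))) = -144838395442 / 3170374119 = -45.68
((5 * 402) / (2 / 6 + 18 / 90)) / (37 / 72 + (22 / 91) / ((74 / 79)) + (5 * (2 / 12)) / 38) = 17359073550 / 3656803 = 4747.06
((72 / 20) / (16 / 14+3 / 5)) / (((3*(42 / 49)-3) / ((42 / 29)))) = -6.98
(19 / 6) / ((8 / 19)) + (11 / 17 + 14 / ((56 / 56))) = 18089 / 816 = 22.17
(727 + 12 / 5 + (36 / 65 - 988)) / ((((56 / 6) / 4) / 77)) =-553509 / 65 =-8515.52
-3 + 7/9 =-20/9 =-2.22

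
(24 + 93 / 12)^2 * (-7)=-112903 / 16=-7056.44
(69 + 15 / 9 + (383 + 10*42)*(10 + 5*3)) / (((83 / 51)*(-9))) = -1027429 / 747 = -1375.41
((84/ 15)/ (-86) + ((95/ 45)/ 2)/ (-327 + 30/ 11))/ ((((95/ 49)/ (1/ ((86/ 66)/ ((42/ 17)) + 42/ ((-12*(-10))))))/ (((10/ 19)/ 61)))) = -14244116348/ 41075030095161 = -0.00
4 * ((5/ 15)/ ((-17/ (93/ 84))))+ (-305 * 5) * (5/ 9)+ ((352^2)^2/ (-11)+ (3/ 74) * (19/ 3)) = -110611281238907/ 79254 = -1395655503.05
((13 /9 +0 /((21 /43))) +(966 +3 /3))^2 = 75968656 /81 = 937884.64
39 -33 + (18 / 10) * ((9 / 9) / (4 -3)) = 39 / 5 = 7.80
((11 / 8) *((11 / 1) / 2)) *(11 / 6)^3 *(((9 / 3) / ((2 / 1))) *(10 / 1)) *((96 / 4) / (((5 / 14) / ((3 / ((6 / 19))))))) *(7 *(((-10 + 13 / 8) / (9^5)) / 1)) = -10045878227 / 22674816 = -443.04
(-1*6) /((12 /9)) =-4.50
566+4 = 570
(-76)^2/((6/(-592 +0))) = -1709696/3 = -569898.67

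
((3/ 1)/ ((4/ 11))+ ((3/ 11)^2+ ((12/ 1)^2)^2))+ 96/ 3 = 10055741/ 484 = 20776.32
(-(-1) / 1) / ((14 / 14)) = 1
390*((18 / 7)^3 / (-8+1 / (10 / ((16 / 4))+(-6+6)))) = -5686200 / 6517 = -872.52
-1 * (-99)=99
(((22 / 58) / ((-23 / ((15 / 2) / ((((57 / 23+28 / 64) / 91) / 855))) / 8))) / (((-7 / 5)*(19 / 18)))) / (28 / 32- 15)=-1264.96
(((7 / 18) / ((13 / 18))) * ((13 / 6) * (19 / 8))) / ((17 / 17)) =133 / 48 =2.77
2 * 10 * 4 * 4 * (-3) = -960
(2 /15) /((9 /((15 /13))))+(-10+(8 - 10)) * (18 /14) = -12622 /819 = -15.41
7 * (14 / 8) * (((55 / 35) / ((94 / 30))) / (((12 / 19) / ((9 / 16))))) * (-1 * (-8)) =65835 / 1504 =43.77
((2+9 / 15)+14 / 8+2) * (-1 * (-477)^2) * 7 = -202273281 / 20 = -10113664.05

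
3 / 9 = 1 / 3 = 0.33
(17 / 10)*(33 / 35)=1.60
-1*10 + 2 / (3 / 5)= -20 / 3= -6.67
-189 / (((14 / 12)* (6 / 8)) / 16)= -3456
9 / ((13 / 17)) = 153 / 13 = 11.77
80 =80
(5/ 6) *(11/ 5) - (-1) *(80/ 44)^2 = 3731/ 726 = 5.14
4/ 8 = 1/ 2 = 0.50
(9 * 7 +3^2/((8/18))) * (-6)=-999/2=-499.50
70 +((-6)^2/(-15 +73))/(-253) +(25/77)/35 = 2288033/32683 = 70.01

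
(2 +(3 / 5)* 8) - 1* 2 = 24 / 5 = 4.80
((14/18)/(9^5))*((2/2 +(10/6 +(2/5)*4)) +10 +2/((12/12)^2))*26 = 44408/7971615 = 0.01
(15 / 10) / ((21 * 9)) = 1 / 126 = 0.01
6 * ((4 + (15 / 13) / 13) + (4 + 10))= 18342 / 169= 108.53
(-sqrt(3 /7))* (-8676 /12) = 723* sqrt(21) /7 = 473.31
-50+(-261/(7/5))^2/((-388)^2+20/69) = -25332003475/508990244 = -49.77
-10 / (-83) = 10 / 83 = 0.12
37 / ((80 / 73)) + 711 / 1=59581 / 80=744.76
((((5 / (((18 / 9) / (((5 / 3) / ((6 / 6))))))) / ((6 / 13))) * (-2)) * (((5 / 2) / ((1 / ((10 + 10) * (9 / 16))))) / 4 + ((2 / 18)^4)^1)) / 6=-479783525 / 22674816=-21.16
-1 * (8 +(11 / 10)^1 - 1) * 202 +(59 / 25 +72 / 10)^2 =-965504 / 625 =-1544.81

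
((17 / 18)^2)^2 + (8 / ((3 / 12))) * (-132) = -4223.20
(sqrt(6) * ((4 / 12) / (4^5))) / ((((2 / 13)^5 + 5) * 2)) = 371293 * sqrt(6) / 11406317568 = 0.00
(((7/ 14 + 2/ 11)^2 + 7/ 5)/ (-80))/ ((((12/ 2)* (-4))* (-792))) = -0.00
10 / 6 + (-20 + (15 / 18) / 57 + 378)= 123011 / 342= 359.68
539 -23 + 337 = 853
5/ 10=1/ 2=0.50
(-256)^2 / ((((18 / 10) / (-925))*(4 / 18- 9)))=303104000 / 79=3836759.49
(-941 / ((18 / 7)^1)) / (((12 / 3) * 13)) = -7.04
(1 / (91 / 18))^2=324 / 8281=0.04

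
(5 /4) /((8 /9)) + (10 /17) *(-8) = -1795 /544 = -3.30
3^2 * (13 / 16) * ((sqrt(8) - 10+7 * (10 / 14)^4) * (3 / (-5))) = 196911 / 5488 - 351 * sqrt(2) / 40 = 23.47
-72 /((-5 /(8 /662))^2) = -1152 /2739025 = -0.00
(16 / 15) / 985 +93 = 1374091 / 14775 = 93.00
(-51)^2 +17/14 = 36431/14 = 2602.21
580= 580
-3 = -3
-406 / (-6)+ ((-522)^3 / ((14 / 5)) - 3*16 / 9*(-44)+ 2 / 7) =-1066768505 / 21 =-50798500.24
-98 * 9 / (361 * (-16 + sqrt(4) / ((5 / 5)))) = 63 / 361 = 0.17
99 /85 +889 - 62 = 70394 /85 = 828.16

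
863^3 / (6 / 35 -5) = -22495747645 / 169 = -133110932.81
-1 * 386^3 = -57512456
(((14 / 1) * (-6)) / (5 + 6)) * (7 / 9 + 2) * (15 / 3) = -3500 / 33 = -106.06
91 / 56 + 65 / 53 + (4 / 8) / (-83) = 100135 / 35192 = 2.85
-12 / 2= -6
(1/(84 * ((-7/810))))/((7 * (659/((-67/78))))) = 3015/11753924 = 0.00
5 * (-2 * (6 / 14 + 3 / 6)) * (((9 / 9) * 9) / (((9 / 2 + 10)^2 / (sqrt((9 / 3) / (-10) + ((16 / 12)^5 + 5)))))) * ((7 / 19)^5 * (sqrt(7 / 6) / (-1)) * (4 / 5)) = 249704 * sqrt(758135) / 31235988885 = 0.01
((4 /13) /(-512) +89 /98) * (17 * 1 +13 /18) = 23605681 /1467648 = 16.08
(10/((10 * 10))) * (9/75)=3/250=0.01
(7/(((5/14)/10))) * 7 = 1372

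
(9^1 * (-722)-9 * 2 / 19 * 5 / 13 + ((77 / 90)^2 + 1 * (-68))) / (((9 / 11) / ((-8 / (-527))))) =-288988936214 / 2372330025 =-121.82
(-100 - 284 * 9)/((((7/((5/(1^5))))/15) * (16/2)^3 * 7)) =-6225/784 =-7.94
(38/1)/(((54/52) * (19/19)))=988/27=36.59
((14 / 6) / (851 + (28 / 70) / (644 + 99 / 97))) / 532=16465 / 3194673348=0.00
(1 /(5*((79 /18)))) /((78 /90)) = 54 /1027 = 0.05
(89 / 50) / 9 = 89 / 450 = 0.20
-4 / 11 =-0.36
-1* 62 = -62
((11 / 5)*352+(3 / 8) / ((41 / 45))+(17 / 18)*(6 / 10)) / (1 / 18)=11444583 / 820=13956.81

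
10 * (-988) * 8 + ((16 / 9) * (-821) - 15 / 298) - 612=-217541327 / 2682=-81111.61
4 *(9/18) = 2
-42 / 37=-1.14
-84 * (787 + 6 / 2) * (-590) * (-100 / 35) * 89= -9955896000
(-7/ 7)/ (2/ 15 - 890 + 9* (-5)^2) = 0.00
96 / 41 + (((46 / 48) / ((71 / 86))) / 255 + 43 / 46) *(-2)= 47407723 / 102438090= 0.46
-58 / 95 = -0.61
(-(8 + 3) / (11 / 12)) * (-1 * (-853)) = -10236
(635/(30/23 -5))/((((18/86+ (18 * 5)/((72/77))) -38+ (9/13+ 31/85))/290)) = -9470466200/11311671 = -837.23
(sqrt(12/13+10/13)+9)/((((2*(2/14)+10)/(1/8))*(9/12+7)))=7*sqrt(286)/58032+7/496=0.02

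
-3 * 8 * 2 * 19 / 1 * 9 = -8208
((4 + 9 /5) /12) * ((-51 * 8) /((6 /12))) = -394.40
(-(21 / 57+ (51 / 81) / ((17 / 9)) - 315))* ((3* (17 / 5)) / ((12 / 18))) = 182733 / 38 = 4808.76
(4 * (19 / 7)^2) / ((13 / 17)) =24548 / 637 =38.54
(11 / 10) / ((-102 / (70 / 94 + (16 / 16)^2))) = -451 / 23970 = -0.02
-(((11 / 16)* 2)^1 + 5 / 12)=-43 / 24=-1.79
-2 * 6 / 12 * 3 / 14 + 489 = 6843 / 14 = 488.79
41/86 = 0.48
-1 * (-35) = 35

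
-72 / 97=-0.74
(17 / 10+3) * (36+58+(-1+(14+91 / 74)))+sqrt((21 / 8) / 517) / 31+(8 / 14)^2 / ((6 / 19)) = sqrt(21714) / 64108+55446661 / 108780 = 509.72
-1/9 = -0.11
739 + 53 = 792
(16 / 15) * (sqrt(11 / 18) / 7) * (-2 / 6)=-8 * sqrt(22) / 945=-0.04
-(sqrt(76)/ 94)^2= -19/ 2209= -0.01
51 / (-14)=-3.64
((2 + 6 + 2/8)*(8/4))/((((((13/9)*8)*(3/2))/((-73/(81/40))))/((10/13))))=-40150/1521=-26.40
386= 386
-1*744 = -744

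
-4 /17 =-0.24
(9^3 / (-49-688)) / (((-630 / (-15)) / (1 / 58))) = -243 / 598444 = -0.00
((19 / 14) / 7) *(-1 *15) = -285 / 98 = -2.91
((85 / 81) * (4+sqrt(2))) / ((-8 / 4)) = -2.84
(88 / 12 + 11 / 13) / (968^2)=29 / 3322176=0.00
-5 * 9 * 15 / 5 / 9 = -15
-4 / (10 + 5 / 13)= -52 / 135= -0.39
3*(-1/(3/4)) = -4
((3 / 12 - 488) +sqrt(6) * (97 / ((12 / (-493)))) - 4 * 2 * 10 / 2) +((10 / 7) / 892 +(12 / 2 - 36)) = -47821 * sqrt(6) / 12 - 3482581 / 6244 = -10319.17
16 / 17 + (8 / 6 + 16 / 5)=1396 / 255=5.47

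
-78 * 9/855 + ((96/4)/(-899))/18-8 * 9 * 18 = -1296.82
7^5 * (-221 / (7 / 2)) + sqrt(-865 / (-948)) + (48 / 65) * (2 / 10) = -344903602 / 325 + sqrt(205005) / 474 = -1061240.90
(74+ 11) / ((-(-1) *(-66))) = -85 / 66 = -1.29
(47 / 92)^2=2209 / 8464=0.26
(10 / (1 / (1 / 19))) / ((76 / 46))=115 / 361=0.32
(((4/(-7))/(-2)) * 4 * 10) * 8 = 640/7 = 91.43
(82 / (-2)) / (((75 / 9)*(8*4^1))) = -0.15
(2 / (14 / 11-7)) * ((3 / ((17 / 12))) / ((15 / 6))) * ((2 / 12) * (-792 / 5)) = 23232 / 2975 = 7.81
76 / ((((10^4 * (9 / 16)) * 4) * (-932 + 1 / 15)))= -19 / 5242125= -0.00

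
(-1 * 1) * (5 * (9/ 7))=-45/ 7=-6.43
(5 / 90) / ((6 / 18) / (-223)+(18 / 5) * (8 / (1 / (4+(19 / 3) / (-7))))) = 1561 / 2504694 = 0.00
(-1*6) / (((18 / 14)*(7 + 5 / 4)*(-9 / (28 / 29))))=1568 / 25839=0.06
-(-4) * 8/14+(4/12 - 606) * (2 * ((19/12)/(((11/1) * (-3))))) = 251165/4158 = 60.41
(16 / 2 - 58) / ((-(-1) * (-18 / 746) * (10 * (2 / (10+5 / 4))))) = 9325 / 8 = 1165.62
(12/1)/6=2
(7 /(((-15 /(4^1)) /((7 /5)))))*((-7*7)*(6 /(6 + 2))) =2401 /25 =96.04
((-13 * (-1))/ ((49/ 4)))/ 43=52/ 2107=0.02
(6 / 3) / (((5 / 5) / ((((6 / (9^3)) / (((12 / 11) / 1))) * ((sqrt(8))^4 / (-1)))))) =-704 / 729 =-0.97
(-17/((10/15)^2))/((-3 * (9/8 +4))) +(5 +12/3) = 471/41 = 11.49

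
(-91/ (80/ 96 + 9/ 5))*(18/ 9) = -5460/ 79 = -69.11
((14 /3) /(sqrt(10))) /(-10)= -7 * sqrt(10) /150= -0.15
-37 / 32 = -1.16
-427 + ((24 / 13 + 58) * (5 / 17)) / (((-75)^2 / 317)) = -105916249 / 248625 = -426.01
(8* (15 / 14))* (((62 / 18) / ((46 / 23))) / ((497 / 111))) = 11470 / 3479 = 3.30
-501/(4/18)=-4509/2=-2254.50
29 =29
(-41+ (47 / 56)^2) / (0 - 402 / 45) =1895505 / 420224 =4.51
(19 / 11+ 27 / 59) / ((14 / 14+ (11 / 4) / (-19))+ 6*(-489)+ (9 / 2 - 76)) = -107768 / 148201097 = -0.00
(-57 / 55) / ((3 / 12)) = -228 / 55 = -4.15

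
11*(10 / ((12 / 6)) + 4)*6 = 594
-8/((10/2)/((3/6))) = -4/5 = -0.80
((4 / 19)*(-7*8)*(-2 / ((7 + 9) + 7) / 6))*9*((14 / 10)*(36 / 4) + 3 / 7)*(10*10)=46080 / 23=2003.48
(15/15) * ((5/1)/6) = 5/6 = 0.83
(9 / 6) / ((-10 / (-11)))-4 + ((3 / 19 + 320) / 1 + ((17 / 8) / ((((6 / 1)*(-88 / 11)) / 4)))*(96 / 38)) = 120597 / 380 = 317.36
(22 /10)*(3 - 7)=-44 /5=-8.80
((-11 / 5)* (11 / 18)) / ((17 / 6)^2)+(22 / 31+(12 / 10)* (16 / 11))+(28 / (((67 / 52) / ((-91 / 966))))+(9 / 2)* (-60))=-614501381594 / 2277960135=-269.76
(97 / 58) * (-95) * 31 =-285665 / 58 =-4925.26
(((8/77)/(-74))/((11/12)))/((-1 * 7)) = 48/219373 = 0.00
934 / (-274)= -467 / 137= -3.41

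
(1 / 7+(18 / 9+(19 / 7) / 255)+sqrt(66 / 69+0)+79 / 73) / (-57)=-421627 / 7427385 - sqrt(506) / 1311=-0.07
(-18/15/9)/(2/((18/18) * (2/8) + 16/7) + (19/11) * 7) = -1562/150885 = -0.01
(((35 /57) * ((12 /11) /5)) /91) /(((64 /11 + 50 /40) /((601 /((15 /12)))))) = 38464 /384085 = 0.10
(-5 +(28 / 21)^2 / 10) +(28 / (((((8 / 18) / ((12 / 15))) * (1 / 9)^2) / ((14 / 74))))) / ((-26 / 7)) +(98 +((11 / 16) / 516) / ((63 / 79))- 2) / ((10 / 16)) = -1850056487 / 31272696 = -59.16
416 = 416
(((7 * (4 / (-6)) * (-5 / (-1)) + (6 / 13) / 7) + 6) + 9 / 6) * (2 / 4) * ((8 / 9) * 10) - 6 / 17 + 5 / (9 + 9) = -5860399 / 83538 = -70.15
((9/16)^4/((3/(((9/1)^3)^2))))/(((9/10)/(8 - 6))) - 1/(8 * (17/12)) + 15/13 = 142703738547/3620864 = 39411.52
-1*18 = -18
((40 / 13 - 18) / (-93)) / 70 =0.00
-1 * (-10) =10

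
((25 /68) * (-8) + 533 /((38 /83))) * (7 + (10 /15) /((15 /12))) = 84768419 /9690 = 8748.03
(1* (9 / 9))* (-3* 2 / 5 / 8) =-3 / 20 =-0.15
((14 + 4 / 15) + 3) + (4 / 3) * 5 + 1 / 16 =5759 / 240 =24.00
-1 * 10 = -10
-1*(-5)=5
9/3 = 3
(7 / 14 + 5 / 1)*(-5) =-55 / 2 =-27.50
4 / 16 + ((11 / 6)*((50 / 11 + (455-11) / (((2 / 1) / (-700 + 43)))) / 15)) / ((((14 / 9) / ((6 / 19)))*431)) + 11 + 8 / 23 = 12059819 / 3766940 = 3.20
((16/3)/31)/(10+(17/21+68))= 112/51305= 0.00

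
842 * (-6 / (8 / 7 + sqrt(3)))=282912 / 83 - 247548 * sqrt(3) / 83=-1757.27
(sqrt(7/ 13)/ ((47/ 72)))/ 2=36 * sqrt(91)/ 611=0.56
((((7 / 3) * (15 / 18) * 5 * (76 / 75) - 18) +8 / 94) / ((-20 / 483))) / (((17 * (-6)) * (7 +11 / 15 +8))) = -205919 / 1697076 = -0.12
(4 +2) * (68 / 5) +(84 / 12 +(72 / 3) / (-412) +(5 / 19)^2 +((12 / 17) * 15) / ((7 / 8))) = 2228137166 / 22123885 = 100.71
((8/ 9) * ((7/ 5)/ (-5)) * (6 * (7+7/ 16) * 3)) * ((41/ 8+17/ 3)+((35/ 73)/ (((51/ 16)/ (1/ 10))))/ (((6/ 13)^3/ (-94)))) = 28289611/ 236520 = 119.61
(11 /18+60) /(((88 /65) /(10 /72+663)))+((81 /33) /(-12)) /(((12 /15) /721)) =1682441615 /57024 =29504.10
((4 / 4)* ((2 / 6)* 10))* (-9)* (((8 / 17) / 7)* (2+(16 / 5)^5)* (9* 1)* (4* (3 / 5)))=-5468217984 / 371875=-14704.45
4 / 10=0.40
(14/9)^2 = 196/81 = 2.42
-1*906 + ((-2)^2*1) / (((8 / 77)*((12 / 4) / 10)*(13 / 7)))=-32639 / 39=-836.90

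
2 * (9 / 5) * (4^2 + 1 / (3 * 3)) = 58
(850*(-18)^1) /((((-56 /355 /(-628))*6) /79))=-801986839.29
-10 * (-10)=100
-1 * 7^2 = -49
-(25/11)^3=-15625/1331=-11.74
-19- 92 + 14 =-97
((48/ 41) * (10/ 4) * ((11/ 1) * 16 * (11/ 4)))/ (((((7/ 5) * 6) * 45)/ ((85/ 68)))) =4.68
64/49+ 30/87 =2346/1421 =1.65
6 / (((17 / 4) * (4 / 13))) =78 / 17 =4.59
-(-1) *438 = 438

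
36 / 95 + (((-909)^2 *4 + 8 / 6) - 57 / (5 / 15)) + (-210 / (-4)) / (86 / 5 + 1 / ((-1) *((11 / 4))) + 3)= 2055253832801 / 621870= 3304957.36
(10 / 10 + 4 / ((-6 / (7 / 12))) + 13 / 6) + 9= 106 / 9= 11.78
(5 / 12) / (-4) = -5 / 48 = -0.10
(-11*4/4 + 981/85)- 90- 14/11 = -84834/935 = -90.73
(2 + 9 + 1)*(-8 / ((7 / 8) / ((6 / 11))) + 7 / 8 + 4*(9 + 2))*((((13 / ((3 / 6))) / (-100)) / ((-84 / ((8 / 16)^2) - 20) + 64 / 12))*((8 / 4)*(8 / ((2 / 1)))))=2874807 / 1012550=2.84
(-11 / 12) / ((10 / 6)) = -11 / 20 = -0.55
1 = 1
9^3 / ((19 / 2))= 1458 / 19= 76.74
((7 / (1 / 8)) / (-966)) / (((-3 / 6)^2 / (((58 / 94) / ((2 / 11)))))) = -2552 / 3243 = -0.79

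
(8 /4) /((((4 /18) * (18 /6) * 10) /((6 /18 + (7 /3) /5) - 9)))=-123 /50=-2.46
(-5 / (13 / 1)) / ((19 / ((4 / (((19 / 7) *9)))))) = -140 / 42237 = -0.00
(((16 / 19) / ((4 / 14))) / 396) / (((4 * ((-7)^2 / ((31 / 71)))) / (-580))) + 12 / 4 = 2795581 / 934857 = 2.99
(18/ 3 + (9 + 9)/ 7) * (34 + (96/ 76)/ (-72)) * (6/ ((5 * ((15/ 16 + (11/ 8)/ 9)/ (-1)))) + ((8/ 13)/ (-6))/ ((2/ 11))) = -30375736/ 62643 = -484.90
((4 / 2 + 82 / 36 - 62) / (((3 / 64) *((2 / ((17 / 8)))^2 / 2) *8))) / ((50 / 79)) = -23721409 / 43200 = -549.11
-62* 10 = -620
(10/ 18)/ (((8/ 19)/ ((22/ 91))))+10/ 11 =1.23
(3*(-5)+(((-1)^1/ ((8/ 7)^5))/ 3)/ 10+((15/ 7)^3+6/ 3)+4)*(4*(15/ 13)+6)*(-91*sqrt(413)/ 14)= -6379066537*sqrt(413)/ 112394240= -1153.42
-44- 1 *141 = -185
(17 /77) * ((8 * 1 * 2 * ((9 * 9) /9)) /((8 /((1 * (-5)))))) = -1530 /77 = -19.87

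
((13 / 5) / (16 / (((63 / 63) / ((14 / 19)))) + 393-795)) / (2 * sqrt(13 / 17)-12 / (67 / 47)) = 0.00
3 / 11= 0.27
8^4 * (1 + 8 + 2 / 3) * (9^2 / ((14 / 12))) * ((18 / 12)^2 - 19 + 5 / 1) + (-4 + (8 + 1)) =-226105309 / 7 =-32300758.43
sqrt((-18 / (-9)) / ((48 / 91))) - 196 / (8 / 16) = -392 + sqrt(546) / 12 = -390.05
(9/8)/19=9/152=0.06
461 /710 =0.65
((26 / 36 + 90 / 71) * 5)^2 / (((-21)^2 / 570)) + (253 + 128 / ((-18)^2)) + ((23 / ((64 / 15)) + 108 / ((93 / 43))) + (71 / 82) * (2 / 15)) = 10662873000136801 / 24412630616640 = 436.78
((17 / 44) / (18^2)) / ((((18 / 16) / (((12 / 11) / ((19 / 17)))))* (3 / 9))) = 0.00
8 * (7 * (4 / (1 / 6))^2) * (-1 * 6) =-193536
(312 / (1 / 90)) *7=196560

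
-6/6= -1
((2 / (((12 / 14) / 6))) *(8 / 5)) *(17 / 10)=952 / 25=38.08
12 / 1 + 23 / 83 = 1019 / 83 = 12.28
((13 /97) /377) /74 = 1 /208162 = 0.00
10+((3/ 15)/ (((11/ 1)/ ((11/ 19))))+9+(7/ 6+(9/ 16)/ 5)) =92521/ 4560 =20.29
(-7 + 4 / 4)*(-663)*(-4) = -15912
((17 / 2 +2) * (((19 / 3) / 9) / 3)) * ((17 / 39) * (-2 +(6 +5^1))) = 2261 / 234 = 9.66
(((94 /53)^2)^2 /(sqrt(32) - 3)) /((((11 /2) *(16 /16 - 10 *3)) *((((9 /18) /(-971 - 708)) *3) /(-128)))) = -11672509251584 *sqrt(2) /7551190317 - 2918127312896 /2517063439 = -3345.41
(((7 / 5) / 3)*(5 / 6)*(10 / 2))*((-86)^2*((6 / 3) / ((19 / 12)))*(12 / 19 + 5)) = 102301.09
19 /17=1.12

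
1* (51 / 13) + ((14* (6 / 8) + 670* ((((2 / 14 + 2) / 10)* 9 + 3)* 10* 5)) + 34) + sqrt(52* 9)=165177.20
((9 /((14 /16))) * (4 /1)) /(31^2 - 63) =144 /3143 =0.05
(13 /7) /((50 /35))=13 /10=1.30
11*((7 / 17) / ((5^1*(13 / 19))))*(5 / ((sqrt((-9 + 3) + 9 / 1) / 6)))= 2926*sqrt(3) / 221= 22.93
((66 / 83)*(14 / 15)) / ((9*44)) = 7 / 3735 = 0.00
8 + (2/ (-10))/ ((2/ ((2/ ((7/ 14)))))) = 7.60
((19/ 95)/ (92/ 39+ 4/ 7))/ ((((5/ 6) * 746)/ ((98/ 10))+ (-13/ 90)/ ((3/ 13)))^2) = 477839817/ 27620379158440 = 0.00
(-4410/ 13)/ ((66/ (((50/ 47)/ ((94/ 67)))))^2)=-687378125/ 15351476426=-0.04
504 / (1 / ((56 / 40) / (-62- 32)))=-1764 / 235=-7.51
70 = 70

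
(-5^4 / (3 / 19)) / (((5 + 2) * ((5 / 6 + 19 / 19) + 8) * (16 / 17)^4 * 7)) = -10.47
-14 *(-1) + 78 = 92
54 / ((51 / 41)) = 738 / 17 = 43.41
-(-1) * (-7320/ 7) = -7320/ 7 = -1045.71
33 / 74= 0.45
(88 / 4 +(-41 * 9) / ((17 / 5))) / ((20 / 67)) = -98557 / 340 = -289.87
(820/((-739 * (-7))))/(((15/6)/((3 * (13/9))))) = 4264/15519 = 0.27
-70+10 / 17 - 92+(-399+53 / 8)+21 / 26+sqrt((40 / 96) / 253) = -552.94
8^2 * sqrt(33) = 64 * sqrt(33) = 367.65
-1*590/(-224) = 295/112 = 2.63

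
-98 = -98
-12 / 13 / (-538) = 6 / 3497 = 0.00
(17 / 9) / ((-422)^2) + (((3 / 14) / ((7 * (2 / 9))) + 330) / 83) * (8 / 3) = 69139757467 / 6518408652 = 10.61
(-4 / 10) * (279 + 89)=-736 / 5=-147.20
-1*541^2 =-292681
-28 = -28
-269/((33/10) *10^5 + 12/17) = -4573/5610012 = -0.00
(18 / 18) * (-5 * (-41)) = 205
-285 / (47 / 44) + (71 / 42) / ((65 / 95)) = -264.34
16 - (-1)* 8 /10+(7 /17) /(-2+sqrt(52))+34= 7* sqrt(13) /408+103667 /2040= 50.88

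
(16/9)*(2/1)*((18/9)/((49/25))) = 1600/441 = 3.63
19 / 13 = 1.46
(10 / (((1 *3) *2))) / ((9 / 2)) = 10 / 27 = 0.37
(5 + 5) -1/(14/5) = 135/14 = 9.64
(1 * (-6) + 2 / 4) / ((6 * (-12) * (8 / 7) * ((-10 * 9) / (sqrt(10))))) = -77 * sqrt(10) / 103680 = -0.00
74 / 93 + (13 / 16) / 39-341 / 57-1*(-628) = 17608765 / 28272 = 622.83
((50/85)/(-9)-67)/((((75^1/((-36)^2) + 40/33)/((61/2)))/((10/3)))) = -110162096/20519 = -5368.78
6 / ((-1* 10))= -3 / 5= -0.60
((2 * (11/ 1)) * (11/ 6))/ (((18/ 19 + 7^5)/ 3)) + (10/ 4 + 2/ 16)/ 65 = 7901851/ 166062520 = 0.05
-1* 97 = -97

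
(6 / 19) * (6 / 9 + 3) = 22 / 19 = 1.16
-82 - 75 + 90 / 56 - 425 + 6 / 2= -16167 / 28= -577.39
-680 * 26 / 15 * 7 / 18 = -458.37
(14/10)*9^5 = 413343/5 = 82668.60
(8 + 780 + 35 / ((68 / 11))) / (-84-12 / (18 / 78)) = -53969 / 9248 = -5.84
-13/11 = -1.18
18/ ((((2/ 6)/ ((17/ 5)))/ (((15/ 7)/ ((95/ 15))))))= 8262/ 133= 62.12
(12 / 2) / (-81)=-2 / 27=-0.07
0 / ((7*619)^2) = 0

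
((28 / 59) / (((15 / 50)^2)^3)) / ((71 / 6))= 56000000 / 1017927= 55.01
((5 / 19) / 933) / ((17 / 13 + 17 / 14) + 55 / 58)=13195 / 162343866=0.00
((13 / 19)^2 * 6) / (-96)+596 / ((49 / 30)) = 103266599 / 283024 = 364.87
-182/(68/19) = -1729/34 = -50.85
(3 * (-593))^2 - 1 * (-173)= 3165014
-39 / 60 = -13 / 20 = -0.65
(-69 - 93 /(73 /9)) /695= -5874 /50735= -0.12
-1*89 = -89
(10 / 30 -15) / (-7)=44 / 21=2.10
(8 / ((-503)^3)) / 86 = -4 / 5472331661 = -0.00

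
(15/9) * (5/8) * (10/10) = 25/24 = 1.04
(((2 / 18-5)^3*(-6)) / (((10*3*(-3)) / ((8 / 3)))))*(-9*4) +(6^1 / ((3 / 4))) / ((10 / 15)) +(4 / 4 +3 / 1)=2784208 / 3645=763.84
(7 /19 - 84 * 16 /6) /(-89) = 4249 /1691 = 2.51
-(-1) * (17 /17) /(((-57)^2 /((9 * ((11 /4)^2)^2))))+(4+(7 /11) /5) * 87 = 1825928839 /5082880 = 359.23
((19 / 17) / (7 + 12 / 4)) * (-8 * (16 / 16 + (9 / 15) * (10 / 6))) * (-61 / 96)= 1159 / 1020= 1.14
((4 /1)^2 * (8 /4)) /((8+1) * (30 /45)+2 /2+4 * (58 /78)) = 1248 /389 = 3.21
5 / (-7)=-5 / 7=-0.71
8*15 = 120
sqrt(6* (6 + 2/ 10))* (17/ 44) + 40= 17* sqrt(930)/ 220 + 40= 42.36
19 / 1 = 19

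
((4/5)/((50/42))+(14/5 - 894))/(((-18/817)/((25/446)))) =22736293/10035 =2265.70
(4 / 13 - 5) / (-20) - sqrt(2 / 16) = 61 / 260 - sqrt(2) / 4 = -0.12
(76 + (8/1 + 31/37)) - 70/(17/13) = 19693/629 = 31.31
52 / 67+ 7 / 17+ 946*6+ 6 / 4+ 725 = 14587601 / 2278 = 6403.69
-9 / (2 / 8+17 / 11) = -396 / 79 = -5.01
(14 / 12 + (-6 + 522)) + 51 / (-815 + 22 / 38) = 4000834 / 7737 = 517.10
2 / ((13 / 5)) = 10 / 13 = 0.77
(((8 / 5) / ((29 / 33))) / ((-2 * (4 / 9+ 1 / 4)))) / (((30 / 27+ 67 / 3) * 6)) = -7128 / 764875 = -0.01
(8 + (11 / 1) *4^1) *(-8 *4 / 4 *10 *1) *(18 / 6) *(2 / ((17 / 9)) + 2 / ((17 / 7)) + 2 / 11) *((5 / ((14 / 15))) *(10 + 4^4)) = -6864624000 / 187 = -36709219.25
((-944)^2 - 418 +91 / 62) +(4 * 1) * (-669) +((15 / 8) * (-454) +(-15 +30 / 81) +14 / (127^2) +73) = 47911435981873 / 53999892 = 887250.59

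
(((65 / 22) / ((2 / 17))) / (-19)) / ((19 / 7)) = -7735 / 15884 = -0.49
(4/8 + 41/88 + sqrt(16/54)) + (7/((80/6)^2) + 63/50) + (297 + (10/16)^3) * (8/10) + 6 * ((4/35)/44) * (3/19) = 240.61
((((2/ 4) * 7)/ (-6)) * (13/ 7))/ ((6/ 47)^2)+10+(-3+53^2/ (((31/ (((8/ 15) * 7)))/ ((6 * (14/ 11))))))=1858942619/ 736560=2523.82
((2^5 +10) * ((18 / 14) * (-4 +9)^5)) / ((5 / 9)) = 303750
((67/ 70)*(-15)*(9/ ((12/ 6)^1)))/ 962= -1809/ 26936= -0.07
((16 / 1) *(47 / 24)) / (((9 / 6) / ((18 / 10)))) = 188 / 5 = 37.60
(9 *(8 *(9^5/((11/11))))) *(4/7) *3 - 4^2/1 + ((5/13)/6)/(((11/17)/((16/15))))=7288317.82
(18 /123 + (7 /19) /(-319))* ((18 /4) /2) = 324711 /994004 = 0.33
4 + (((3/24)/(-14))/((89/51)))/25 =996749/249200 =4.00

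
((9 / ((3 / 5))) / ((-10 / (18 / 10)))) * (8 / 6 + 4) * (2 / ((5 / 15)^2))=-1296 / 5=-259.20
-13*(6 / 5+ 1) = -143 / 5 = -28.60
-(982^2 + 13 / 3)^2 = -8369362210225 / 9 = -929929134469.44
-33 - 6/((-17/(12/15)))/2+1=-2708/85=-31.86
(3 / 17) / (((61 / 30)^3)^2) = 0.00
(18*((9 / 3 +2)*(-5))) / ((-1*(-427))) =-450 / 427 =-1.05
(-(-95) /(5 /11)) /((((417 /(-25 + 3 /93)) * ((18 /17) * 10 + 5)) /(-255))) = 46750374 /228377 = 204.71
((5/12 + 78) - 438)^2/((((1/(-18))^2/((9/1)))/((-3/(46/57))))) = -257894885475/184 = -1401602638.45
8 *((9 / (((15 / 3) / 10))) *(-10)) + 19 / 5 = -7181 / 5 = -1436.20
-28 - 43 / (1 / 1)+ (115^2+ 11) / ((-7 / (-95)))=1256923 / 7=179560.43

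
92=92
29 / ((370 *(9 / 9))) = 29 / 370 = 0.08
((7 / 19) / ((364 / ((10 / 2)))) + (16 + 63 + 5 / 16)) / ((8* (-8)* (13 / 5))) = -1567315 / 3288064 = -0.48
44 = 44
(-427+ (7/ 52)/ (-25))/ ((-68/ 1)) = 6.28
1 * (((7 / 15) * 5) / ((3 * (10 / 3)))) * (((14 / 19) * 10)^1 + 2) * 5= 623 / 57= 10.93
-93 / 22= -4.23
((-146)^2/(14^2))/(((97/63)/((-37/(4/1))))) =-1774557/2716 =-653.37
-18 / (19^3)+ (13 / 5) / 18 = 87547 / 617310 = 0.14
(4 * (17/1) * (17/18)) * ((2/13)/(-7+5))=-578/117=-4.94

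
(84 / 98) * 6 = 5.14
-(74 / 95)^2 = -5476 / 9025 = -0.61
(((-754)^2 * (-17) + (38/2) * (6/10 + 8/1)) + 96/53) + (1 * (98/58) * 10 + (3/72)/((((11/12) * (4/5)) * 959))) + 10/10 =-6267993480714887/648552520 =-9664588.89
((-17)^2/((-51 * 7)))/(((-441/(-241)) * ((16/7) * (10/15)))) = -4097/14112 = -0.29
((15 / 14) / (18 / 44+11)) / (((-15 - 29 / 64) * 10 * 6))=-176 / 1737673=-0.00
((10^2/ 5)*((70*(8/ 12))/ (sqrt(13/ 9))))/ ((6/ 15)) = 7000*sqrt(13)/ 13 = 1941.45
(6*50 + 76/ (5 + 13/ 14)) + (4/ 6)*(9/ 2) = 26213/ 83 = 315.82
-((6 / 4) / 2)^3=-27 / 64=-0.42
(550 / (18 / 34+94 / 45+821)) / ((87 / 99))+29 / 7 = 313540219 / 63951902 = 4.90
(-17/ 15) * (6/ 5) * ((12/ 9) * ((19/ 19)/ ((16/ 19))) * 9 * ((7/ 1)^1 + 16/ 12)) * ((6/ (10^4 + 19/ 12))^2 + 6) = -13958019827025/ 14404560361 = -969.00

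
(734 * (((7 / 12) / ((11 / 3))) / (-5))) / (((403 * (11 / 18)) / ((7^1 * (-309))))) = 205.12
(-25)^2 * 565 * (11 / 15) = 776875 / 3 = 258958.33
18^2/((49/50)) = 330.61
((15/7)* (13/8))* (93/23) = 14.08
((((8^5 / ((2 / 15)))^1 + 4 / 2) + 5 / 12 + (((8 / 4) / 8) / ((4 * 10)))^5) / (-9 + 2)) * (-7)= 77310171545600003 / 314572800000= 245762.42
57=57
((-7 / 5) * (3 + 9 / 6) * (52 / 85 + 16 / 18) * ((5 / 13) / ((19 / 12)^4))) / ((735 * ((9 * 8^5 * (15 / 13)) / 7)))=-287 / 17723656000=-0.00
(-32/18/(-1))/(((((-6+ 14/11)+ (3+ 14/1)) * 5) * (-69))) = -176/419175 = -0.00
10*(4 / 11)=40 / 11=3.64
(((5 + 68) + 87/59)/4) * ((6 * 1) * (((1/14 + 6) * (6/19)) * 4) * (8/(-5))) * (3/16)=-2016846/7847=-257.02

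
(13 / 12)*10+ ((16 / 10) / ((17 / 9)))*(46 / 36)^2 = 18691 / 1530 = 12.22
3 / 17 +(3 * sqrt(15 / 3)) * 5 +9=156 / 17 +15 * sqrt(5)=42.72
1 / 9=0.11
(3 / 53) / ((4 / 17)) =51 / 212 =0.24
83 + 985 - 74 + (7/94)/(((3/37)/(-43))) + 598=437807/282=1552.51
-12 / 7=-1.71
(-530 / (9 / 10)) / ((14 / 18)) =-5300 / 7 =-757.14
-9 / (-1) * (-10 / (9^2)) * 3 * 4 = -40 / 3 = -13.33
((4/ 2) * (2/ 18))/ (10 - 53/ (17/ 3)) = 0.34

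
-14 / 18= -7 / 9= -0.78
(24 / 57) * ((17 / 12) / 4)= 17 / 114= 0.15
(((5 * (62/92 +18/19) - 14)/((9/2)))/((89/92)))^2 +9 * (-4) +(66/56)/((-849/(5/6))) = -34.17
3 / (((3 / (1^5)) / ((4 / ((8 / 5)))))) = 2.50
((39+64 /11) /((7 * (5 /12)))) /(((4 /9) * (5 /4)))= 53244 /1925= 27.66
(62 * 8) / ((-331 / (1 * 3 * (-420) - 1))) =625456 / 331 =1889.60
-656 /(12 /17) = -929.33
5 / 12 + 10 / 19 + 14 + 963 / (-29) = -120761 / 6612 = -18.26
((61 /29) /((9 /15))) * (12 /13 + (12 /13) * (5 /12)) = 5185 /1131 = 4.58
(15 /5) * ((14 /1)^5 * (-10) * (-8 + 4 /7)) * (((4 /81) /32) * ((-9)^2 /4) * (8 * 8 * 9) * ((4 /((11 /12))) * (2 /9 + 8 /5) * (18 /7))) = 485239652352 /11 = 44112695668.36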